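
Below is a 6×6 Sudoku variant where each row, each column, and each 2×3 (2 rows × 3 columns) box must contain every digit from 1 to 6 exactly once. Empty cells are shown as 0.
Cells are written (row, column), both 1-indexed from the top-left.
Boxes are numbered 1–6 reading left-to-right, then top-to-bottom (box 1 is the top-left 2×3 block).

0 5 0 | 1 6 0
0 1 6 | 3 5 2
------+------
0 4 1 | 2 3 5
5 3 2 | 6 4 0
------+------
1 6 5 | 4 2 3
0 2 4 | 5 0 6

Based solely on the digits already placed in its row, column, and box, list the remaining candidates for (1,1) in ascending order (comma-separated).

Row 1 already contains {1, 5, 6}.
Column 1 already contains {1, 5}.
Its 2×3 block (box 1) already contains {1, 5, 6}.
Removing those from 1–6 leaves {2, 3, 4} as the candidates for (1,1).

2,3,4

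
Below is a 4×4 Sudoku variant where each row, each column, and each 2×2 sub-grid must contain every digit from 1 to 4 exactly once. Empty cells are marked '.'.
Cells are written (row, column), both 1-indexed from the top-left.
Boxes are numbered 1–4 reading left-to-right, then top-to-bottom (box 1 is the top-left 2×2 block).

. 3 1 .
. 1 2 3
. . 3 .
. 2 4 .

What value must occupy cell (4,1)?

Cell (4,1) itself could take any of {1, 3} by direct elimination.
Consider where 3 can go in row 4.
(4,4) is out (column 4 already has a 3).
So the only cell in row 4 that can hold 3 is (4,1).
Therefore (4,1) = 3.

3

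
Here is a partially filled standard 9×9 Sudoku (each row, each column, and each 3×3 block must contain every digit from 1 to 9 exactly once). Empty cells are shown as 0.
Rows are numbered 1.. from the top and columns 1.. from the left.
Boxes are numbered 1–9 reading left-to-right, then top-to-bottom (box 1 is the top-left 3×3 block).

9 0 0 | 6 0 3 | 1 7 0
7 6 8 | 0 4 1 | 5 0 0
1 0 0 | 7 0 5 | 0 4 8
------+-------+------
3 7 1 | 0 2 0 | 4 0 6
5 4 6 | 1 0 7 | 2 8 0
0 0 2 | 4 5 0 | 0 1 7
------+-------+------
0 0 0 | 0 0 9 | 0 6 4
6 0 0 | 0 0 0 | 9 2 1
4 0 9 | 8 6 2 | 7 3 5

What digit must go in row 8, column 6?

Row 8 already contains {1, 2, 6, 9}.
Column 6 already contains {1, 2, 3, 5, 7, 9}.
Its 3×3 block (box 8) already contains {2, 6, 8, 9}.
The only value from 1–9 not eliminated is 4, so row 8, column 6 = 4.

4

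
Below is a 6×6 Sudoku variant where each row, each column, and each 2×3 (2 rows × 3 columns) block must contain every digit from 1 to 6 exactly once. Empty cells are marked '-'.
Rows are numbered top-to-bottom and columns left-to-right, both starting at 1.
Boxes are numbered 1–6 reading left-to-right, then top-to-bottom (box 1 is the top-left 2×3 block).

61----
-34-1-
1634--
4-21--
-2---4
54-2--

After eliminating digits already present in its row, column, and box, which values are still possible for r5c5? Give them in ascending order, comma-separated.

Row 5 already contains {2, 4}.
Column 5 already contains {1}.
Its 2×3 block (box 6) already contains {2, 4}.
Removing those from 1–6 leaves {3, 5, 6} as the candidates for r5c5.

3,5,6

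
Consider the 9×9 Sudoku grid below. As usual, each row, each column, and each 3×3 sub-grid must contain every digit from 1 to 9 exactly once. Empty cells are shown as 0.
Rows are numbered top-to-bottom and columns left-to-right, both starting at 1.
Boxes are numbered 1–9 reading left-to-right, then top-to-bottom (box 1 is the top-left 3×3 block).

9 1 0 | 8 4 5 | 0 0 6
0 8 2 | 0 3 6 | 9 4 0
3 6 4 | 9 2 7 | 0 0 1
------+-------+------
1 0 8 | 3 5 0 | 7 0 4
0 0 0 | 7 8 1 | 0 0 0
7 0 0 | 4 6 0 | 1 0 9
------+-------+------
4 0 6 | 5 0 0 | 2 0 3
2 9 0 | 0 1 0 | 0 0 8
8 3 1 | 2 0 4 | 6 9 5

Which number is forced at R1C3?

Row 1 already contains {1, 4, 5, 6, 8, 9}.
Column 3 already contains {1, 2, 4, 6, 8}.
Its 3×3 block (box 1) already contains {1, 2, 3, 4, 6, 8, 9}.
The only value from 1–9 not eliminated is 7, so R1C3 = 7.

7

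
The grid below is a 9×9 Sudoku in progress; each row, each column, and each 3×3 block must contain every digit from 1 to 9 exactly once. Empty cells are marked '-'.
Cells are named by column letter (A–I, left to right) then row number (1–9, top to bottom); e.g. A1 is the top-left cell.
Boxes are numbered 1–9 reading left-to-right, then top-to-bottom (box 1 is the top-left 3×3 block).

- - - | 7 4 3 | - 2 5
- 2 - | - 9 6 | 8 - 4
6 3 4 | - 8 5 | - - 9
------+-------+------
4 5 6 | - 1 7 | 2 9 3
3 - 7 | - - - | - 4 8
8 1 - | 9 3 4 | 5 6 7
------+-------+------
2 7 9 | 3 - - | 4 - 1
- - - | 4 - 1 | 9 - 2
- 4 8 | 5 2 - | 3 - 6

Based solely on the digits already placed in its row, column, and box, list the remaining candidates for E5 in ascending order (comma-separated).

Row 5 already contains {3, 4, 7, 8}.
Column E already contains {1, 2, 3, 4, 8, 9}.
Its 3×3 block (box 5) already contains {1, 3, 4, 7, 9}.
Removing those from 1–9 leaves {5, 6} as the candidates for E5.

5,6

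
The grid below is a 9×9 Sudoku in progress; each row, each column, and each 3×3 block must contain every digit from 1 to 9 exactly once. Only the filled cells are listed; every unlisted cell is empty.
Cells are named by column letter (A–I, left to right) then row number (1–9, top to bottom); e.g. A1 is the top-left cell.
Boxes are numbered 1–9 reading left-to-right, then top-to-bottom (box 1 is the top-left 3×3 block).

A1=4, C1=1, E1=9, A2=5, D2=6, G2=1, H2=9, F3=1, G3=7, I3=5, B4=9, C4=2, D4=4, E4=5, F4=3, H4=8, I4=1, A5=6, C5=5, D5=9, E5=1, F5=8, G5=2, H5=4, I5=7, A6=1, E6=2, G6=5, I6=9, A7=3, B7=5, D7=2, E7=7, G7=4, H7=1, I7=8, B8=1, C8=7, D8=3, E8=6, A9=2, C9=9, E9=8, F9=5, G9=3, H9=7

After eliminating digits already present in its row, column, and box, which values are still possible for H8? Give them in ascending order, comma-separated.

2,5

Row 8 already contains {1, 3, 6, 7}.
Column H already contains {1, 4, 7, 8, 9}.
Its 3×3 block (box 9) already contains {1, 3, 4, 7, 8}.
Removing those from 1–9 leaves {2, 5} as the candidates for H8.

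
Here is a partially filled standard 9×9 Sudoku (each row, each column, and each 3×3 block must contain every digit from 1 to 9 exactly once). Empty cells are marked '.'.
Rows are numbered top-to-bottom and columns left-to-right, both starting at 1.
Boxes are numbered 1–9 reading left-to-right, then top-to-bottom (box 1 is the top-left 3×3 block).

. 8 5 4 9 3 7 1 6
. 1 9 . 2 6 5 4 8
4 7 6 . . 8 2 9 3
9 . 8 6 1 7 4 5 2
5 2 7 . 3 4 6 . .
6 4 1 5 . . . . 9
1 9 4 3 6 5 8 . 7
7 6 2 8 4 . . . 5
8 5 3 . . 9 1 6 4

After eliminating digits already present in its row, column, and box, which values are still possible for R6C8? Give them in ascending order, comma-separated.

Row 6 already contains {1, 4, 5, 6, 9}.
Column 8 already contains {1, 4, 5, 6, 9}.
Its 3×3 block (box 6) already contains {2, 4, 5, 6, 9}.
Removing those from 1–9 leaves {3, 7, 8} as the candidates for R6C8.

3,7,8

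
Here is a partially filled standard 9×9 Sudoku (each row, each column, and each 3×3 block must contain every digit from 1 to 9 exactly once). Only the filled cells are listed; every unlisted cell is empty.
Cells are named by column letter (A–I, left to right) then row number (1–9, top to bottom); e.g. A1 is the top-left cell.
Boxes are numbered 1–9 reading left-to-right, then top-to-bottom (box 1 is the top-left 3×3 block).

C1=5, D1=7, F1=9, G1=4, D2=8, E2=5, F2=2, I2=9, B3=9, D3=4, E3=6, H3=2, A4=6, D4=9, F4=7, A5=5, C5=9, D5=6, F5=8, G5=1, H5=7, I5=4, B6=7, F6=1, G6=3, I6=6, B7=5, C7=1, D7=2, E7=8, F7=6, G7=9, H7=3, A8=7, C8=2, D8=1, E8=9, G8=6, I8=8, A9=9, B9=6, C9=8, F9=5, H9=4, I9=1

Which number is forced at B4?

1

Cell B4 itself could take any of {1, 2, 3, 4, 8} by direct elimination.
Consider where 1 can go in row 4.
C4 is out (column C already has a 1).
E4 is out (box 5 already has a 1).
G4 is out (column G already has a 1).
H4 is out (box 6 already has a 1).
I4 is out (column I already has a 1).
So the only cell in row 4 that can hold 1 is B4.
Therefore B4 = 1.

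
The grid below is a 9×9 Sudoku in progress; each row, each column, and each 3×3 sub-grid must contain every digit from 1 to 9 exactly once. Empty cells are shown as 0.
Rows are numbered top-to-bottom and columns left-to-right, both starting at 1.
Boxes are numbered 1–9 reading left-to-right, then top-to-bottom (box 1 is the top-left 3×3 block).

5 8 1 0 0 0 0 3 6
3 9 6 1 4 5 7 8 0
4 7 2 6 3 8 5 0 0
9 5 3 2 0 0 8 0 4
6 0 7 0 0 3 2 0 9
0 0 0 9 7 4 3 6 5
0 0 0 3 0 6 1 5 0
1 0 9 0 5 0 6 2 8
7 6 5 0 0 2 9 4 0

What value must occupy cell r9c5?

1

Cell r9c5 itself could take any of {1, 8} by direct elimination.
Consider where 1 can go in row 9.
r9c4 is out (column 4 already has a 1).
r9c9 is out (box 9 already has a 1).
So the only cell in row 9 that can hold 1 is r9c5.
Therefore r9c5 = 1.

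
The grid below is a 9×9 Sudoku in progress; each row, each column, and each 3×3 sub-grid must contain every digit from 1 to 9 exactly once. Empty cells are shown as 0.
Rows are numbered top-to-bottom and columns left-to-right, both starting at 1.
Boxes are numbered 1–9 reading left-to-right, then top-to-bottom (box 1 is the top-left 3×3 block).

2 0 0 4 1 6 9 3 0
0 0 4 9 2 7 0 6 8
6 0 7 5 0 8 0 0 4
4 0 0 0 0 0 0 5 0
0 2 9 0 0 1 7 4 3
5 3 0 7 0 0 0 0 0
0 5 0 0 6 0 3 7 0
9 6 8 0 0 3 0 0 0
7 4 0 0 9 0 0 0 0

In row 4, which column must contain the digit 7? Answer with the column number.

Consider where 7 can go in row 4.
r4c3 is out (column 3 already has a 7). r4c4 is out (column 4 already has a 7). r4c5 is out (box 5 already has a 7). r4c6 is out (column 6 already has a 7). The remaining empty cells in row 4 are similarly blocked.
So the only cell in row 4 that can hold 7 is r4c2.
That is column 2.

2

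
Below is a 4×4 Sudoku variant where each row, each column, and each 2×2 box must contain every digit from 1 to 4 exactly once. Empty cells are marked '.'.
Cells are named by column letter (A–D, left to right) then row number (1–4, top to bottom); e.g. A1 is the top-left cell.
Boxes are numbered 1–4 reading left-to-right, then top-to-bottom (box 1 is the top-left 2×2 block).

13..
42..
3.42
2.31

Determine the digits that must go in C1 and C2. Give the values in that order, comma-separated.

2,1

For C1:
  Row 1 already contains {1, 3}.
  Column C already contains {3, 4}.
  Its 2×2 block (box 2) already contains {}.
  The only value from 1–4 not eliminated is 2, so C1 = 2.
For C2:
  Row 2 already contains {2, 4}.
  Column C already contains {3, 4}.
  Its 2×2 block (box 2) already contains {}.
  The only value from 1–4 not eliminated is 1, so C2 = 1.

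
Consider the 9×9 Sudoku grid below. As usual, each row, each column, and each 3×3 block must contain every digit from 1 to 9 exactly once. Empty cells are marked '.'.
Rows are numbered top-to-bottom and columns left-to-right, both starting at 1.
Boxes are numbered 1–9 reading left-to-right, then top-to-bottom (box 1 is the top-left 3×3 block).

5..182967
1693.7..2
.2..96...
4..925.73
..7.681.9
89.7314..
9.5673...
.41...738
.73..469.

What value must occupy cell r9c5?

Cell r9c5 itself could take any of {1, 5} by direct elimination.
Consider where 1 can go in box 8.
r8c4 is out (row 8 already has a 1).
r8c5 is out (row 8 already has a 1).
r8c6 is out (row 8 already has a 1).
r9c4 is out (column 4 already has a 1).
So the only cell in box 8 that can hold 1 is r9c5.
Therefore r9c5 = 1.

1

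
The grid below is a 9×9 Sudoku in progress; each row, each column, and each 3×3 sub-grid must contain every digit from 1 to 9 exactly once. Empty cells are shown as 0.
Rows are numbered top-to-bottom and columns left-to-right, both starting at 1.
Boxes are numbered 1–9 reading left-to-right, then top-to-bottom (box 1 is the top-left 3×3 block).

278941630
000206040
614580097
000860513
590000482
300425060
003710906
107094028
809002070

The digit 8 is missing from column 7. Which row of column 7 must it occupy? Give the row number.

Consider where 8 can go in column 7.
R3C7 is out (row 3 already has a 8).
R6C7 is out (box 6 already has a 8).
R8C7 is out (row 8 already has a 8).
R9C7 is out (row 9 already has a 8).
So the only cell in column 7 that can hold 8 is R2C7.
That is row 2.

2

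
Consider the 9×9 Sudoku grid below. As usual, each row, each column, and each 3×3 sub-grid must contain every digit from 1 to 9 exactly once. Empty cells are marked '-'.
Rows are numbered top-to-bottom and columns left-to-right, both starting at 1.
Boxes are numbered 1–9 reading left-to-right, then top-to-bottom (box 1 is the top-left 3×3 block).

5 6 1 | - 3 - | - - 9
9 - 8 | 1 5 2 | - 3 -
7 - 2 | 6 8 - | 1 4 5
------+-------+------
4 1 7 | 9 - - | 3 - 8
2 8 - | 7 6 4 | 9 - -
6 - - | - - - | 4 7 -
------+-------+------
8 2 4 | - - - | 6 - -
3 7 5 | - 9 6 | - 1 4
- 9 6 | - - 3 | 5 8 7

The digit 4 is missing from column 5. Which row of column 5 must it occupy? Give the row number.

9

Consider where 4 can go in column 5.
r4c5 is out (row 4 already has a 4).
r6c5 is out (row 6 already has a 4).
r7c5 is out (row 7 already has a 4).
So the only cell in column 5 that can hold 4 is r9c5.
That is row 9.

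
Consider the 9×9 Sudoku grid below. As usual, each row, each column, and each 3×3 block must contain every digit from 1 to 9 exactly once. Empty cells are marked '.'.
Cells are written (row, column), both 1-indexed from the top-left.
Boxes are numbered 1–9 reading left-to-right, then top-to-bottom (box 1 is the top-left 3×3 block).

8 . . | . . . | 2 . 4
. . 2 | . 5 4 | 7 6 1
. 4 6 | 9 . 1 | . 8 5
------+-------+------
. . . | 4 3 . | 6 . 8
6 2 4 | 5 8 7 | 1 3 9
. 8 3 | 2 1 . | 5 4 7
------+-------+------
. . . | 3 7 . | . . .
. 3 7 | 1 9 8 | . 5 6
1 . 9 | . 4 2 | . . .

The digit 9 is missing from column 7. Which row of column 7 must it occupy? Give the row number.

7

Consider where 9 can go in column 7.
(3,7) is out (row 3 already has a 9).
(8,7) is out (row 8 already has a 9).
(9,7) is out (row 9 already has a 9).
So the only cell in column 7 that can hold 9 is (7,7).
That is row 7.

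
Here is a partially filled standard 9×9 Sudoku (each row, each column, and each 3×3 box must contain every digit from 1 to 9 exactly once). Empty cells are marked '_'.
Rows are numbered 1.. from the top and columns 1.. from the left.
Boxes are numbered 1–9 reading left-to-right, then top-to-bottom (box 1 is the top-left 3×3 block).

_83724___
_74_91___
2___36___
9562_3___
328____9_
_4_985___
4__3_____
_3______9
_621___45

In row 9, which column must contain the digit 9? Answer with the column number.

6

Consider where 9 can go in row 9.
row 9, column 1 is out (column 1 already has a 9).
row 9, column 5 is out (column 5 already has a 9).
row 9, column 7 is out (box 9 already has a 9).
So the only cell in row 9 that can hold 9 is row 9, column 6.
That is column 6.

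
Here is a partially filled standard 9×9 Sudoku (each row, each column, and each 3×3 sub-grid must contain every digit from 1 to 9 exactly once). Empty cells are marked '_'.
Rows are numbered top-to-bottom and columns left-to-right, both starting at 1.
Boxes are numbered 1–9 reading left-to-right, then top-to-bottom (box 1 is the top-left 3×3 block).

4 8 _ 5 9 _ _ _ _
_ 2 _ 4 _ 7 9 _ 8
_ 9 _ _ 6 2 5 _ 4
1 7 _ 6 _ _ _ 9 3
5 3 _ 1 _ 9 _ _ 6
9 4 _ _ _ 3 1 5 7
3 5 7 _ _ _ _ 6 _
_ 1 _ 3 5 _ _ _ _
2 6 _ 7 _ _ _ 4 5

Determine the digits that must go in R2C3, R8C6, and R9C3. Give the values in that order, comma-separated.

5,6,9

For R2C3:
  Consider where 5 can go in box 1.
  R1C3 is out (row 1 already has a 5).
  R2C1 is out (column 1 already has a 5).
  R3C1 is out (row 3 already has a 5).
  R3C3 is out (row 3 already has a 5).
  So the only cell in box 1 that can hold 5 is R2C3.
  So R2C3 = 5.
For R8C6:
  Consider where 6 can go in box 8.
  R7C4 is out (row 7 already has a 6).
  R7C5 is out (row 7 already has a 6).
  R7C6 is out (row 7 already has a 6).
  R9C5 is out (row 9 already has a 6).
  R9C6 is out (row 9 already has a 6).
  So the only cell in box 8 that can hold 6 is R8C6.
  So R8C6 = 6.
For R9C3:
  Consider where 9 can go in row 9.
  R9C5 is out (column 5 already has a 9).
  R9C6 is out (column 6 already has a 9).
  R9C7 is out (column 7 already has a 9).
  So the only cell in row 9 that can hold 9 is R9C3.
  So R9C3 = 9.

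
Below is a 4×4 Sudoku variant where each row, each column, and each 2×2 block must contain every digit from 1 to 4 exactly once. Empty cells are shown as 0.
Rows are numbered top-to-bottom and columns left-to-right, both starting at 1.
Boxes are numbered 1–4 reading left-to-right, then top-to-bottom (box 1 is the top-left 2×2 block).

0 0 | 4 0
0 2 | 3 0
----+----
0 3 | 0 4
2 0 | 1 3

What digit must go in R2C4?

1

Row 2 already contains {2, 3}.
Column 4 already contains {3, 4}.
Its 2×2 block (box 2) already contains {3, 4}.
The only value from 1–4 not eliminated is 1, so R2C4 = 1.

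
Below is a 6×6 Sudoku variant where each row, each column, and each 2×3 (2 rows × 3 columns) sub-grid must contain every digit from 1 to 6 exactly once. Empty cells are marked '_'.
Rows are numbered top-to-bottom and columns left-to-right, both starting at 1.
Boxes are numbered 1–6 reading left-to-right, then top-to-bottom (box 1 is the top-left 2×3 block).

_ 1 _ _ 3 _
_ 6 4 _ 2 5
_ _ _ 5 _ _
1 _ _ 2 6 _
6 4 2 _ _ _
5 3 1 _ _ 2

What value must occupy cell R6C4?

6

Cell R6C4 itself could take any of {4, 6} by direct elimination.
Consider where 6 can go in box 6.
R5C4 is out (row 5 already has a 6).
R5C5 is out (row 5 already has a 6).
R5C6 is out (row 5 already has a 6).
R6C5 is out (column 5 already has a 6).
So the only cell in box 6 that can hold 6 is R6C4.
Therefore R6C4 = 6.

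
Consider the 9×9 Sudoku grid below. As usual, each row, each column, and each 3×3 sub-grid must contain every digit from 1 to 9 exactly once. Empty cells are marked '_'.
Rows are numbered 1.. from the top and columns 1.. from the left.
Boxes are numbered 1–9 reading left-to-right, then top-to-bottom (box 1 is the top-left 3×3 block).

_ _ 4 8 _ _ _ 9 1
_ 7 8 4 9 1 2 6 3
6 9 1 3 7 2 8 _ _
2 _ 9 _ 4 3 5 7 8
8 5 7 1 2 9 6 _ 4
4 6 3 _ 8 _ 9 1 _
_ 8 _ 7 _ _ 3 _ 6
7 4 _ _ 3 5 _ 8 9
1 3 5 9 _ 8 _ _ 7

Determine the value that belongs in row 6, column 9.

2

Row 6 already contains {1, 3, 4, 6, 8, 9}.
Column 9 already contains {1, 3, 4, 6, 7, 8, 9}.
Its 3×3 block (box 6) already contains {1, 4, 5, 6, 7, 8, 9}.
The only value from 1–9 not eliminated is 2, so row 6, column 9 = 2.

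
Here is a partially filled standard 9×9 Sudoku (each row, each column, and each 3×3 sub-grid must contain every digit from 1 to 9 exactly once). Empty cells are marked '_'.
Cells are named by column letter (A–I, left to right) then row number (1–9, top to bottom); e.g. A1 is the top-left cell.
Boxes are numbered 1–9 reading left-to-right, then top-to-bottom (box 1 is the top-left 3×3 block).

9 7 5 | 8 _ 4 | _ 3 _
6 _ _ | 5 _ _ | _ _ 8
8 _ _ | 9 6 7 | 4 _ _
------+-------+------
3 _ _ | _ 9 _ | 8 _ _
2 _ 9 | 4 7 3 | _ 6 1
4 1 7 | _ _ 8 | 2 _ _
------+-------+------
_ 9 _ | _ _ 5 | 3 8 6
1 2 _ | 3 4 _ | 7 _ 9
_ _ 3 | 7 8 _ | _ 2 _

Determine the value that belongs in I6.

3

Cell I6 itself could take any of {3, 5} by direct elimination.
Consider where 3 can go in column I.
I1 is out (row 1 already has a 3).
I3 is out (box 3 already has a 3).
I4 is out (row 4 already has a 3).
I9 is out (row 9 already has a 3).
So the only cell in column I that can hold 3 is I6.
Therefore I6 = 3.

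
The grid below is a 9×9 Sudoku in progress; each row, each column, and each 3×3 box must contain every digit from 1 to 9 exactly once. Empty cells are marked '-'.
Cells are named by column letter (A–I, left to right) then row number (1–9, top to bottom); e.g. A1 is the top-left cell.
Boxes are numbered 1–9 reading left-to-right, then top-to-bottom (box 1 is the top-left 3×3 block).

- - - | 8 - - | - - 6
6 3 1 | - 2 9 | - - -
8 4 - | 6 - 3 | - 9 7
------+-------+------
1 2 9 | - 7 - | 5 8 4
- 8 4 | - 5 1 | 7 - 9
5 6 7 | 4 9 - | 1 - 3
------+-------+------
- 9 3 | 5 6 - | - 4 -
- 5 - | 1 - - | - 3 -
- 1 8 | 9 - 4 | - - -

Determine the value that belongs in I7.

Cell I7 itself could take any of {1, 2, 8} by direct elimination.
Consider where 1 can go in row 7.
A7 is out (column A already has a 1).
F7 is out (column F already has a 1).
G7 is out (column G already has a 1).
So the only cell in row 7 that can hold 1 is I7.
Therefore I7 = 1.

1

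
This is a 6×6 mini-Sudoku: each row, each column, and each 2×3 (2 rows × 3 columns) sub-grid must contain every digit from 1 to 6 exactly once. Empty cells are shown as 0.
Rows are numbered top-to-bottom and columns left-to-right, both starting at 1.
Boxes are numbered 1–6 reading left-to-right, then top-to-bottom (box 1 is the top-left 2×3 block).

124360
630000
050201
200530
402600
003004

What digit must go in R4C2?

4

Cell R4C2 itself could take any of {1, 4, 6} by direct elimination.
Consider where 4 can go in row 4.
R4C3 is out (column 3 already has a 4).
R4C6 is out (column 6 already has a 4).
So the only cell in row 4 that can hold 4 is R4C2.
Therefore R4C2 = 4.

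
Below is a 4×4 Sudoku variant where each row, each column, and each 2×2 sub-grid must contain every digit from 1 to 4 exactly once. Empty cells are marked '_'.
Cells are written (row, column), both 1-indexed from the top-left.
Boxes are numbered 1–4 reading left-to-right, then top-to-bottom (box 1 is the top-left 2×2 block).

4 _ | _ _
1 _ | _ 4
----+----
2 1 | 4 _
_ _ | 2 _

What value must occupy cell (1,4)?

2

Cell (1,4) itself could take any of {1, 2, 3} by direct elimination.
Consider where 2 can go in box 2.
(1,3) is out (column 3 already has a 2).
(2,3) is out (column 3 already has a 2).
So the only cell in box 2 that can hold 2 is (1,4).
Therefore (1,4) = 2.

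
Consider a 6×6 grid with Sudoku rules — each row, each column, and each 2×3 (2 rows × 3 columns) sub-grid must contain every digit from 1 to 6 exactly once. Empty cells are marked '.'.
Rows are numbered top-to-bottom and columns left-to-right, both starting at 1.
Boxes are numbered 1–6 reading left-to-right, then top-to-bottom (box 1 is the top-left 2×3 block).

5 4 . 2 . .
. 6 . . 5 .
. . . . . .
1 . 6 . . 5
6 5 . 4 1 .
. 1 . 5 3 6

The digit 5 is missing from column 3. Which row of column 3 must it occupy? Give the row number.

3

Consider where 5 can go in column 3.
R1C3 is out (row 1 already has a 5).
R2C3 is out (row 2 already has a 5).
R5C3 is out (row 5 already has a 5).
R6C3 is out (row 6 already has a 5).
So the only cell in column 3 that can hold 5 is R3C3.
That is row 3.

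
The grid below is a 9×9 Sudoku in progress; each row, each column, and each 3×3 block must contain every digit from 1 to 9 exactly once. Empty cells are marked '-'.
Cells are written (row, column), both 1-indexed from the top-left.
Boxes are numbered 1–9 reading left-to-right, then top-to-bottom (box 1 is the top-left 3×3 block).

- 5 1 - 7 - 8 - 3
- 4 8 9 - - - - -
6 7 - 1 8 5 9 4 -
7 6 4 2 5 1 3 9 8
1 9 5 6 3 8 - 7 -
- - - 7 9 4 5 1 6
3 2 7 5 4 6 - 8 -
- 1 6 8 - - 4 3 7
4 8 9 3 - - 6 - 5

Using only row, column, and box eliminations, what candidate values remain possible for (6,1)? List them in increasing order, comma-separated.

Row 6 already contains {1, 4, 5, 6, 7, 9}.
Column 1 already contains {1, 3, 4, 6, 7}.
Its 3×3 block (box 4) already contains {1, 4, 5, 6, 7, 9}.
Removing those from 1–9 leaves {2, 8} as the candidates for (6,1).

2,8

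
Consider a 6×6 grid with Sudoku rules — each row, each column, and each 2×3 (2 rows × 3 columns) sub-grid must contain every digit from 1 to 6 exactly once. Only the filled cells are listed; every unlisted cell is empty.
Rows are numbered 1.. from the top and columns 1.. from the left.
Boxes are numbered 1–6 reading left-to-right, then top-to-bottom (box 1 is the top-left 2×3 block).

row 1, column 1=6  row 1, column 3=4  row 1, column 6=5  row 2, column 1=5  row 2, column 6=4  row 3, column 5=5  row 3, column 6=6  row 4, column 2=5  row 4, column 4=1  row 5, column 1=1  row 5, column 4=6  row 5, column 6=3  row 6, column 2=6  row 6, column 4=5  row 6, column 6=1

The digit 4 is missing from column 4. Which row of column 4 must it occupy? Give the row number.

Consider where 4 can go in column 4.
row 1, column 4 is out (row 1 already has a 4).
row 2, column 4 is out (row 2 already has a 4).
So the only cell in column 4 that can hold 4 is row 3, column 4.
That is row 3.

3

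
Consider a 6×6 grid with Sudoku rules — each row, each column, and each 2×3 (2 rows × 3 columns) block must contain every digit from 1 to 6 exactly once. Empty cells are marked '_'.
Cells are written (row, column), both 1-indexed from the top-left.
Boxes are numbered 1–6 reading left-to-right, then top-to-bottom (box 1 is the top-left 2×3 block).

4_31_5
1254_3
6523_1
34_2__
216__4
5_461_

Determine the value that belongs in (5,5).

3

Cell (5,5) itself could take any of {3, 5} by direct elimination.
Consider where 3 can go in column 5.
(1,5) is out (row 1 already has a 3).
(2,5) is out (row 2 already has a 3).
(3,5) is out (row 3 already has a 3).
(4,5) is out (row 4 already has a 3).
So the only cell in column 5 that can hold 3 is (5,5).
Therefore (5,5) = 3.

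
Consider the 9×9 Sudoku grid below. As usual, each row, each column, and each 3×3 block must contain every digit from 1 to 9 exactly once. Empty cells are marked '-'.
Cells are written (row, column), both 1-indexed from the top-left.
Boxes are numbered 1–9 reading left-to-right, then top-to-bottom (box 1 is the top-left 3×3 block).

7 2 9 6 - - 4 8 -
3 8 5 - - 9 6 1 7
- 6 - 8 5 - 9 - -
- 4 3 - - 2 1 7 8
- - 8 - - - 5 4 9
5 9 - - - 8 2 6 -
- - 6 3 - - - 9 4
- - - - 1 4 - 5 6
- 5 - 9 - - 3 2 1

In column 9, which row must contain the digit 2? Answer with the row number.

Consider where 2 can go in column 9.
(1,9) is out (row 1 already has a 2).
(6,9) is out (row 6 already has a 2).
So the only cell in column 9 that can hold 2 is (3,9).
That is row 3.

3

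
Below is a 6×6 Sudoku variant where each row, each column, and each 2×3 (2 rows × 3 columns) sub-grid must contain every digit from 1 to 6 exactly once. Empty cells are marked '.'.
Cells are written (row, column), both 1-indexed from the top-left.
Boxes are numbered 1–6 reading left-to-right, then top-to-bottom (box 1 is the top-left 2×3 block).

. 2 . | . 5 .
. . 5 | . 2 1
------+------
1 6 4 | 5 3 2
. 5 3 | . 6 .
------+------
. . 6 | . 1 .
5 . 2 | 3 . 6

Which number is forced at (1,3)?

1

Row 1 already contains {2, 5}.
Column 3 already contains {2, 3, 4, 5, 6}.
Its 2×3 block (box 1) already contains {2, 5}.
The only value from 1–6 not eliminated is 1, so (1,3) = 1.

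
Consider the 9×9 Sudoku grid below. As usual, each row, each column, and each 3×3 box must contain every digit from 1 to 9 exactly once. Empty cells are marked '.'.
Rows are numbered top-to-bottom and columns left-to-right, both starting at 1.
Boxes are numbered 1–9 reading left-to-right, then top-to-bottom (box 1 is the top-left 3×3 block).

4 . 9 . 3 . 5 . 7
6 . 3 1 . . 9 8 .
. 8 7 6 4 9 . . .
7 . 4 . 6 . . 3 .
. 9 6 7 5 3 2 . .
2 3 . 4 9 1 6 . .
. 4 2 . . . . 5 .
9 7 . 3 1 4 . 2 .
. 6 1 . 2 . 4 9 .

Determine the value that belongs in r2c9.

4

Cell r2c9 itself could take any of {2, 4} by direct elimination.
Consider where 4 can go in box 3.
r1c8 is out (row 1 already has a 4).
r3c7 is out (row 3 already has a 4).
r3c8 is out (row 3 already has a 4).
r3c9 is out (row 3 already has a 4).
So the only cell in box 3 that can hold 4 is r2c9.
Therefore r2c9 = 4.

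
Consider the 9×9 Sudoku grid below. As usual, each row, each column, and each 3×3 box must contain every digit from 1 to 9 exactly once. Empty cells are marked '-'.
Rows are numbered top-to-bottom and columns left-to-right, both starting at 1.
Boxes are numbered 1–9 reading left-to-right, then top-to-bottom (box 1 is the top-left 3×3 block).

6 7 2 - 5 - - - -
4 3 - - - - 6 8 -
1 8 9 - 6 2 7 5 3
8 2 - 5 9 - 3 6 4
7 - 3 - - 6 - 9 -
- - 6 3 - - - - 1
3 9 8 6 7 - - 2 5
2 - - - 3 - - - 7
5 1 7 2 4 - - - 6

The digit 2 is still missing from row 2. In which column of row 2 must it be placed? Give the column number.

9

Consider where 2 can go in row 2.
R2C3 is out (column 3 already has a 2).
R2C4 is out (column 4 already has a 2).
R2C5 is out (box 2 already has a 2).
R2C6 is out (column 6 already has a 2).
So the only cell in row 2 that can hold 2 is R2C9.
That is column 9.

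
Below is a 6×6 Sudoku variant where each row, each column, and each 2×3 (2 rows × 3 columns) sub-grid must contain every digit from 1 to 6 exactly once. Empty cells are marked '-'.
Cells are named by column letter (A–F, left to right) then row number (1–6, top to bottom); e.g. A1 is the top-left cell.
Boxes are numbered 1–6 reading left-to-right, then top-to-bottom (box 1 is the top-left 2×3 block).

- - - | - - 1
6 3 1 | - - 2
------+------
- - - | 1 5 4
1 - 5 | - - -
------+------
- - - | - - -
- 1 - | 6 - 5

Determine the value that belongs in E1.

Cell E1 itself could take any of {3, 4, 6} by direct elimination.
Consider where 6 can go in box 2.
D1 is out (column D already has a 6).
D2 is out (row 2 already has a 6).
E2 is out (row 2 already has a 6).
So the only cell in box 2 that can hold 6 is E1.
Therefore E1 = 6.

6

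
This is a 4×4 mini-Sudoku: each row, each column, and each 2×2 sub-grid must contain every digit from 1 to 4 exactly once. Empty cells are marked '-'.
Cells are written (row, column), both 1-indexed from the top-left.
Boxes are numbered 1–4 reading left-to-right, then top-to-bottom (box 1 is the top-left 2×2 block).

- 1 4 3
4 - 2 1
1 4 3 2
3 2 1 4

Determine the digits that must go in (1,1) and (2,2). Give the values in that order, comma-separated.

2,3

For (1,1):
  Row 1 already contains {1, 3, 4}.
  Column 1 already contains {1, 3, 4}.
  Its 2×2 block (box 1) already contains {1, 4}.
  The only value from 1–4 not eliminated is 2, so (1,1) = 2.
For (2,2):
  Row 2 already contains {1, 2, 4}.
  Column 2 already contains {1, 2, 4}.
  Its 2×2 block (box 1) already contains {1, 4}.
  The only value from 1–4 not eliminated is 3, so (2,2) = 3.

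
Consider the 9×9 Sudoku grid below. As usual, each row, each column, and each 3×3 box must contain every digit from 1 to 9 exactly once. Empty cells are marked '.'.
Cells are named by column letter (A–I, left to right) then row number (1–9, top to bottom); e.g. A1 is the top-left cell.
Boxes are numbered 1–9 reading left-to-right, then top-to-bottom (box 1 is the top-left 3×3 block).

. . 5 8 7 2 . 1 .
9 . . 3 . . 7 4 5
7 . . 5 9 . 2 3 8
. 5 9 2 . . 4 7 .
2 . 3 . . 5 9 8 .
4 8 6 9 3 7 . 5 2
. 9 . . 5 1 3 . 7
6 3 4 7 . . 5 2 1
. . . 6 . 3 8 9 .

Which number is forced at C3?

1

Row 3 already contains {2, 3, 5, 7, 8, 9}.
Column C already contains {3, 4, 5, 6, 9}.
Its 3×3 block (box 1) already contains {5, 7, 9}.
The only value from 1–9 not eliminated is 1, so C3 = 1.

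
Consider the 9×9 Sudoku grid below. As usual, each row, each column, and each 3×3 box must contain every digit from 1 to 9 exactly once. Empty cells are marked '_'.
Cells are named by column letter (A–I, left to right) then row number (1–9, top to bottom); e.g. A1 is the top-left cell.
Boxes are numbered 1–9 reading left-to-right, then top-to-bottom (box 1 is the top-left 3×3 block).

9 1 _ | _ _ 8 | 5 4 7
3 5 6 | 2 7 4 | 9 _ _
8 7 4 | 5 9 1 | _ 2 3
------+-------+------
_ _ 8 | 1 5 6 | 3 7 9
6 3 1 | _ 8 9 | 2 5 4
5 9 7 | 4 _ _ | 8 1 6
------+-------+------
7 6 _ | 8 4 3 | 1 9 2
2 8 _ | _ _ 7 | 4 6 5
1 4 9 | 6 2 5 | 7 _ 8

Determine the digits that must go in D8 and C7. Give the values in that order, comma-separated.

9,5

For D8:
  Row 8 already contains {2, 4, 5, 6, 7, 8}.
  Column D already contains {1, 2, 4, 5, 6, 8}.
  Its 3×3 block (box 8) already contains {2, 3, 4, 5, 6, 7, 8}.
  The only value from 1–9 not eliminated is 9, so D8 = 9.
For C7:
  Row 7 already contains {1, 2, 3, 4, 6, 7, 8, 9}.
  Column C already contains {1, 4, 6, 7, 8, 9}.
  Its 3×3 block (box 7) already contains {1, 2, 4, 6, 7, 8, 9}.
  The only value from 1–9 not eliminated is 5, so C7 = 5.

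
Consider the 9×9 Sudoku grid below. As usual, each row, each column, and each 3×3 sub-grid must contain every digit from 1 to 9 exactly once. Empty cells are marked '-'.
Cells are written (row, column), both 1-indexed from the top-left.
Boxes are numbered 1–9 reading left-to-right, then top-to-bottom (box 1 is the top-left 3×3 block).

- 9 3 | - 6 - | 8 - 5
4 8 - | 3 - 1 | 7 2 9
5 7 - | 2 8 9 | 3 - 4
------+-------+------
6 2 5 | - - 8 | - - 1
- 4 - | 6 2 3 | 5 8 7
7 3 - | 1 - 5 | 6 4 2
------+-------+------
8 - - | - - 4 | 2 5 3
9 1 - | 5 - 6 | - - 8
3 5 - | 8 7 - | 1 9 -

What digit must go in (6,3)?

Cell (6,3) itself could take any of {8, 9} by direct elimination.
Consider where 8 can go in column 3.
(2,3) is out (row 2 already has a 8). (3,3) is out (row 3 already has a 8). (5,3) is out (row 5 already has a 8). (7,3) is out (row 7 already has a 8). The remaining empty cells in column 3 are similarly blocked.
So the only cell in column 3 that can hold 8 is (6,3).
Therefore (6,3) = 8.

8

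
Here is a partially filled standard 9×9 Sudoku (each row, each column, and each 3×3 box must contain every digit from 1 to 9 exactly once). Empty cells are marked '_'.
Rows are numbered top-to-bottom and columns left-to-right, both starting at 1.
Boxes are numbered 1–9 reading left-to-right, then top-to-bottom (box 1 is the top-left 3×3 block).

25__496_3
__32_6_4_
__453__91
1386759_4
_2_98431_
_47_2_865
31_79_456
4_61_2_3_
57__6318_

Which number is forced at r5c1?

6

Row 5 already contains {1, 2, 3, 4, 8, 9}.
Column 1 already contains {1, 2, 3, 4, 5}.
Its 3×3 block (box 4) already contains {1, 2, 3, 4, 7, 8}.
The only value from 1–9 not eliminated is 6, so r5c1 = 6.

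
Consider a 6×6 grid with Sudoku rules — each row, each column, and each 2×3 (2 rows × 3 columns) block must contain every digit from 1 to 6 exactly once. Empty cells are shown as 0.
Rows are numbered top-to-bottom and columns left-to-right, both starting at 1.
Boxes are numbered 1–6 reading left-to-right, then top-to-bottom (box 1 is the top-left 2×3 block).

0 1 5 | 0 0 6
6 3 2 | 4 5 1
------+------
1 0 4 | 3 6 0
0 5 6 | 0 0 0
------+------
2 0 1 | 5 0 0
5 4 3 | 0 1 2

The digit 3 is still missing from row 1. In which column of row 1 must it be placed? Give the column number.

5

Consider where 3 can go in row 1.
R1C1 is out (box 1 already has a 3).
R1C4 is out (column 4 already has a 3).
So the only cell in row 1 that can hold 3 is R1C5.
That is column 5.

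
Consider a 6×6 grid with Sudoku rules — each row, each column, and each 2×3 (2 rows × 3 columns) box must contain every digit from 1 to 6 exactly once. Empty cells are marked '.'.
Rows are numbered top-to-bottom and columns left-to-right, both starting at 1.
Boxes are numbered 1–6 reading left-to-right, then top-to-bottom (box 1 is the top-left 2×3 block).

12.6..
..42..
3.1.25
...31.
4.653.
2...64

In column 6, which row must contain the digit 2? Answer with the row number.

Consider where 2 can go in column 6.
r1c6 is out (row 1 already has a 2).
r2c6 is out (row 2 already has a 2).
r4c6 is out (box 4 already has a 2).
So the only cell in column 6 that can hold 2 is r5c6.
That is row 5.

5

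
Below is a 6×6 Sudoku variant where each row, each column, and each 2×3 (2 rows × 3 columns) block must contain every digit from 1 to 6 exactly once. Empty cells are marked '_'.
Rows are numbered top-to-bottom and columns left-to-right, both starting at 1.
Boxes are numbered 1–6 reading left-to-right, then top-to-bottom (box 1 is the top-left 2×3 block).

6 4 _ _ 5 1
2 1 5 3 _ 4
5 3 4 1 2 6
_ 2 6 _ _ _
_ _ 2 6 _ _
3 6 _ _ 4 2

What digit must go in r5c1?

Cell r5c1 itself could take any of {1, 4} by direct elimination.
Consider where 4 can go in column 1.
r4c1 is out (box 3 already has a 4).
So the only cell in column 1 that can hold 4 is r5c1.
Therefore r5c1 = 4.

4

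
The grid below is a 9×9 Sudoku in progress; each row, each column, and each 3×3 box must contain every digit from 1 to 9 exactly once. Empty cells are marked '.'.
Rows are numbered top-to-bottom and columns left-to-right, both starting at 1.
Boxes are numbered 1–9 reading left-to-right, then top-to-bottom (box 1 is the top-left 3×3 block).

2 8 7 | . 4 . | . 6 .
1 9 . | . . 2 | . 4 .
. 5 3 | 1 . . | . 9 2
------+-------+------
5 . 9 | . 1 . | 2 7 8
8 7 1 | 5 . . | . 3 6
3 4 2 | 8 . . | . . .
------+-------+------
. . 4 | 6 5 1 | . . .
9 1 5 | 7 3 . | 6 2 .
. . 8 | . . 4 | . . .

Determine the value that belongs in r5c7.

Cell r5c7 itself could take any of {4, 9} by direct elimination.
Consider where 4 can go in column 7.
r1c7 is out (row 1 already has a 4). r2c7 is out (row 2 already has a 4). r3c7 is out (box 3 already has a 4). r6c7 is out (row 6 already has a 4). The remaining empty cells in column 7 are similarly blocked.
So the only cell in column 7 that can hold 4 is r5c7.
Therefore r5c7 = 4.

4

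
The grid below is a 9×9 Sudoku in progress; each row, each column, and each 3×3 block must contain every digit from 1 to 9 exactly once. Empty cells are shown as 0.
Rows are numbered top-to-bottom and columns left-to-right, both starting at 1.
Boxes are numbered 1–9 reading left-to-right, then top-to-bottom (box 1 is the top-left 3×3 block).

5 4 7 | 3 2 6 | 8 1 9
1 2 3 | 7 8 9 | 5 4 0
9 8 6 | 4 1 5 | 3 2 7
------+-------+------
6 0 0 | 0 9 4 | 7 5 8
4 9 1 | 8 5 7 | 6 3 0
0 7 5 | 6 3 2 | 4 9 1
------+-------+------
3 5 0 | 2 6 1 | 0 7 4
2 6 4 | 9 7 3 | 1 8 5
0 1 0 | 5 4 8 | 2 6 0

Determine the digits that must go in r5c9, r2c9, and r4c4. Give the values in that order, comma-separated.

For r5c9:
  Row 5 already contains {1, 3, 4, 5, 6, 7, 8, 9}.
  Column 9 already contains {1, 4, 5, 7, 8, 9}.
  Its 3×3 block (box 6) already contains {1, 3, 4, 5, 6, 7, 8, 9}.
  The only value from 1–9 not eliminated is 2, so r5c9 = 2.
For r2c9:
  Row 2 already contains {1, 2, 3, 4, 5, 7, 8, 9}.
  Column 9 already contains {1, 4, 5, 7, 8, 9}.
  Its 3×3 block (box 3) already contains {1, 2, 3, 4, 5, 7, 8, 9}.
  The only value from 1–9 not eliminated is 6, so r2c9 = 6.
For r4c4:
  Row 4 already contains {4, 5, 6, 7, 8, 9}.
  Column 4 already contains {2, 3, 4, 5, 6, 7, 8, 9}.
  Its 3×3 block (box 5) already contains {2, 3, 4, 5, 6, 7, 8, 9}.
  The only value from 1–9 not eliminated is 1, so r4c4 = 1.

2,6,1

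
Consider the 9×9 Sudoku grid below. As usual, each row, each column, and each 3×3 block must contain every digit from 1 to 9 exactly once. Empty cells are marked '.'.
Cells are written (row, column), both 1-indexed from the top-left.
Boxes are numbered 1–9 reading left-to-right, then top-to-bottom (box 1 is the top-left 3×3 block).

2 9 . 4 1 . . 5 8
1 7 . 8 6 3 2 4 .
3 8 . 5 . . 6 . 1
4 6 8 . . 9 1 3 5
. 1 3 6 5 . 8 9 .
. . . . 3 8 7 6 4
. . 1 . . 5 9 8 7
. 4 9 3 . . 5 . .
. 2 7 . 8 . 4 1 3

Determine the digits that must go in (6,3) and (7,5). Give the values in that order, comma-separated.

2,4

For (6,3):
  Consider where 2 can go in box 4.
  (5,1) is out (column 1 already has a 2).
  (6,1) is out (column 1 already has a 2).
  (6,2) is out (column 2 already has a 2).
  So the only cell in box 4 that can hold 2 is (6,3).
  So (6,3) = 2.
For (7,5):
  Consider where 4 can go in column 5.
  (3,5) is out (box 2 already has a 4).
  (4,5) is out (row 4 already has a 4).
  (8,5) is out (row 8 already has a 4).
  So the only cell in column 5 that can hold 4 is (7,5).
  So (7,5) = 4.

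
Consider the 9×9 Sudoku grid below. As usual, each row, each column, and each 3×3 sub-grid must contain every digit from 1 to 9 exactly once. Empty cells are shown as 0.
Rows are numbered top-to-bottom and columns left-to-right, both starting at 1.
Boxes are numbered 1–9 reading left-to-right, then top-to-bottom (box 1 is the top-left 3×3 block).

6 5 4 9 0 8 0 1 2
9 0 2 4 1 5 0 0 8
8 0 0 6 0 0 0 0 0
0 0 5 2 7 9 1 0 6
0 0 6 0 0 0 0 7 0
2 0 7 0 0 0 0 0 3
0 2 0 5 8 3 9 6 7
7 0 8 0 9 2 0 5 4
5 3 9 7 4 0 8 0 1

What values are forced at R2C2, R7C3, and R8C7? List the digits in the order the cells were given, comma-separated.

For R2C2:
  Row 2 already contains {1, 2, 4, 5, 8, 9}.
  Column 2 already contains {2, 3, 5}.
  Its 3×3 block (box 1) already contains {2, 4, 5, 6, 8, 9}.
  The only value from 1–9 not eliminated is 7, so R2C2 = 7.
For R7C3:
  Row 7 already contains {2, 3, 5, 6, 7, 8, 9}.
  Column 3 already contains {2, 4, 5, 6, 7, 8, 9}.
  Its 3×3 block (box 7) already contains {2, 3, 5, 7, 8, 9}.
  The only value from 1–9 not eliminated is 1, so R7C3 = 1.
For R8C7:
  Row 8 already contains {2, 4, 5, 7, 8, 9}.
  Column 7 already contains {1, 8, 9}.
  Its 3×3 block (box 9) already contains {1, 4, 5, 6, 7, 8, 9}.
  The only value from 1–9 not eliminated is 3, so R8C7 = 3.

7,1,3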